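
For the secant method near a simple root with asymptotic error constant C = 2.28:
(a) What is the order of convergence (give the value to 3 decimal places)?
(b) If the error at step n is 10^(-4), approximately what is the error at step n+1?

(a) Secant method has superlinear convergence with order φ = (1+√5)/2 ≈ 1.618.
    This means |e_{n+1}| ≈ C|e_n|^1.618.

(b) With |e_n| = 10^(-4) and C = 2.28:
    |e_{n+1}| ≈ 2.28 × (10^(-4))^1.618 = 2.28 × 10^(-6.47)

(a) ≈ 1.618 (golden ratio); (b) |e_{n+1}| ≈ 7.688e-07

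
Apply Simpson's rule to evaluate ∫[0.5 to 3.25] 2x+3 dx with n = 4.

f(x) = 2x+3
a = 0.5, b = 3.25, n = 4
h = (b - a)/n = 0.687500

Simpson's rule: (h/3)[f(x₀) + 4f(x₁) + 2f(x₂) + ... + f(xₙ)]

x_0 = 0.5000, f(x_0) = 4.000000, coefficient = 1
x_1 = 1.1875, f(x_1) = 5.375000, coefficient = 4
x_2 = 1.8750, f(x_2) = 6.750000, coefficient = 2
x_3 = 2.5625, f(x_3) = 8.125000, coefficient = 4
x_4 = 3.2500, f(x_4) = 9.500000, coefficient = 1

I ≈ (0.687500/3) × 81.000000 = 18.562500
Exact value: 18.562500
Error: 0.000000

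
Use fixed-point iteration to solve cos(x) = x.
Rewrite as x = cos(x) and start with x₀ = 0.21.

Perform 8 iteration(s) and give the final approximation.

Equation: cos(x) = x
Fixed-point form: x = cos(x)
x₀ = 0.21

x_1 = g(0.210000) = 0.978031
x_2 = g(0.978031) = 0.558657
x_3 = g(0.558657) = 0.847968
x_4 = g(0.847968) = 0.661509
x_5 = g(0.661509) = 0.789066
x_6 = g(0.789066) = 0.704508
x_7 = g(0.704508) = 0.761930
x_8 = g(0.761930) = 0.723505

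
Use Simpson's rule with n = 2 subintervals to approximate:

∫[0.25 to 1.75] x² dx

f(x) = x²
a = 0.25, b = 1.75, n = 2
h = (b - a)/n = 0.750000

Simpson's rule: (h/3)[f(x₀) + 4f(x₁) + 2f(x₂) + ... + f(xₙ)]

x_0 = 0.2500, f(x_0) = 0.062500, coefficient = 1
x_1 = 1.0000, f(x_1) = 1.000000, coefficient = 4
x_2 = 1.7500, f(x_2) = 3.062500, coefficient = 1

I ≈ (0.750000/3) × 7.125000 = 1.781250
Exact value: 1.781250
Error: 0.000000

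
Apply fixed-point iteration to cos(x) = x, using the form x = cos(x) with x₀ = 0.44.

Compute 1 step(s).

Equation: cos(x) = x
Fixed-point form: x = cos(x)
x₀ = 0.44

x_1 = g(0.440000) = 0.904752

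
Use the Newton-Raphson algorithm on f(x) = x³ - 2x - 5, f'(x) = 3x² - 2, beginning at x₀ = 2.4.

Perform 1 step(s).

f(x) = x³ - 2x - 5
f'(x) = 3x² - 2
x₀ = 2.4

Newton-Raphson formula: x_{n+1} = x_n - f(x_n)/f'(x_n)

Iteration 1:
  f(2.400000) = 4.024000
  f'(2.400000) = 15.280000
  x_1 = 2.400000 - 4.024000/15.280000 = 2.136649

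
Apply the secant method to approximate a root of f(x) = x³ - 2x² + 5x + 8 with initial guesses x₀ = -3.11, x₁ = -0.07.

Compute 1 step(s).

f(x) = x³ - 2x² + 5x + 8
x₀ = -3.11, x₁ = -0.07

Secant formula: x_{n+1} = x_n - f(x_n)(x_n - x_{n-1})/(f(x_n) - f(x_{n-1}))

Iteration 1:
  f(-3.110000) = -56.974431
  f(-0.070000) = 7.639857
  x_2 = -0.070000 - 7.639857×(-0.070000 - (-3.110000))/(7.639857 - (-56.974431))
       = -0.429443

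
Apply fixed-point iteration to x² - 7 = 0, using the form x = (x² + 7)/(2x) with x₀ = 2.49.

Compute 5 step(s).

Equation: x² - 7 = 0
Fixed-point form: x = (x² + 7)/(2x)
x₀ = 2.49

x_1 = g(2.490000) = 2.650622
x_2 = g(2.650622) = 2.645756
x_3 = g(2.645756) = 2.645751
x_4 = g(2.645751) = 2.645751
x_5 = g(2.645751) = 2.645751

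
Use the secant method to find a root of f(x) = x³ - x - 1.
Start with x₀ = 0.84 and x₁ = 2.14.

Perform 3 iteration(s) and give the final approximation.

f(x) = x³ - x - 1
x₀ = 0.84, x₁ = 2.14

Secant formula: x_{n+1} = x_n - f(x_n)(x_n - x_{n-1})/(f(x_n) - f(x_{n-1}))

Iteration 1:
  f(0.840000) = -1.247296
  f(2.140000) = 6.660344
  x_2 = 2.140000 - 6.660344×(2.140000 - 0.840000)/(6.660344 - (-1.247296))
       = 1.045053
Iteration 2:
  f(2.140000) = 6.660344
  f(1.045053) = -0.903713
  x_3 = 1.045053 - (-0.903713)×(1.045053 - 2.140000)/(-0.903713 - 6.660344)
       = 1.175871
Iteration 3:
  f(1.045053) = -0.903713
  f(1.175871) = -0.550025
  x_4 = 1.175871 - (-0.550025)×(1.175871 - 1.045053)/(-0.550025 - (-0.903713))
       = 1.379309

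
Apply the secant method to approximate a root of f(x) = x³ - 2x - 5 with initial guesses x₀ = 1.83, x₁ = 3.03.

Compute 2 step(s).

f(x) = x³ - 2x - 5
x₀ = 1.83, x₁ = 3.03

Secant formula: x_{n+1} = x_n - f(x_n)(x_n - x_{n-1})/(f(x_n) - f(x_{n-1}))

Iteration 1:
  f(1.830000) = -2.531513
  f(3.030000) = 16.758127
  x_2 = 3.030000 - 16.758127×(3.030000 - 1.830000)/(16.758127 - (-2.531513))
       = 1.987484
Iteration 2:
  f(3.030000) = 16.758127
  f(1.987484) = -1.124219
  x_3 = 1.987484 - (-1.124219)×(1.987484 - 3.030000)/(-1.124219 - 16.758127)
       = 2.053025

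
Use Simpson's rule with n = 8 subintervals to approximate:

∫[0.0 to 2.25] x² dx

f(x) = x²
a = 0.0, b = 2.25, n = 8
h = (b - a)/n = 0.281250

Simpson's rule: (h/3)[f(x₀) + 4f(x₁) + 2f(x₂) + ... + f(xₙ)]

x_0 = 0.0000, f(x_0) = 0.000000, coefficient = 1
x_1 = 0.2812, f(x_1) = 0.079102, coefficient = 4
x_2 = 0.5625, f(x_2) = 0.316406, coefficient = 2
x_3 = 0.8438, f(x_3) = 0.711914, coefficient = 4
x_4 = 1.1250, f(x_4) = 1.265625, coefficient = 2
x_5 = 1.4062, f(x_5) = 1.977539, coefficient = 4
x_6 = 1.6875, f(x_6) = 2.847656, coefficient = 2
x_7 = 1.9688, f(x_7) = 3.875977, coefficient = 4
x_8 = 2.2500, f(x_8) = 5.062500, coefficient = 1

I ≈ (0.281250/3) × 40.500000 = 3.796875
Exact value: 3.796875
Error: 0.000000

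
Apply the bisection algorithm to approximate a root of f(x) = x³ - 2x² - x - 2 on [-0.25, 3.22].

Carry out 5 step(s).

f(x) = x³ - 2x² - x - 2
Initial interval: [-0.25, 3.22]

Iteration 1:
  c_1 = (-0.250000 + 3.220000)/2 = 1.485000
  f(c_1) = f(1.485000) = -4.620691
  f(a) × f(c) ≥ 0, new interval: [1.485000, 3.220000]
Iteration 2:
  c_2 = (1.485000 + 3.220000)/2 = 2.352500
  f(c_2) = f(2.352500) = -2.401675
  f(a) × f(c) ≥ 0, new interval: [2.352500, 3.220000]
Iteration 3:
  c_3 = (2.352500 + 3.220000)/2 = 2.786250
  f(c_3) = f(2.786250) = 1.317557
  f(a) × f(c) < 0, new interval: [2.352500, 2.786250]
Iteration 4:
  c_4 = (2.352500 + 2.786250)/2 = 2.569375
  f(c_4) = f(2.569375) = -0.810539
  f(a) × f(c) ≥ 0, new interval: [2.569375, 2.786250]
Iteration 5:
  c_5 = (2.569375 + 2.786250)/2 = 2.677812
  f(c_5) = f(2.677812) = 0.182564
  f(a) × f(c) < 0, new interval: [2.569375, 2.677812]

After 5 iteration(s), the approximation is c_5 = 2.677812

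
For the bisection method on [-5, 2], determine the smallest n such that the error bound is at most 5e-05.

We need (b-a)/2^n ≤ 5e-05
(2 - (-5))/2^n ≤ 5e-05
7/2^n ≤ 5e-05
2^n ≥ 140000
n ≥ log₂(140000) = 17.10
n ≥ 18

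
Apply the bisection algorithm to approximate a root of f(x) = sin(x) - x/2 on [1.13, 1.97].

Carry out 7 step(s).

f(x) = sin(x) - x/2
Initial interval: [1.13, 1.97]

Iteration 1:
  c_1 = (1.130000 + 1.970000)/2 = 1.550000
  f(c_1) = f(1.550000) = 0.224784
  f(a) × f(c) ≥ 0, new interval: [1.550000, 1.970000]
Iteration 2:
  c_2 = (1.550000 + 1.970000)/2 = 1.760000
  f(c_2) = f(1.760000) = 0.102154
  f(a) × f(c) ≥ 0, new interval: [1.760000, 1.970000]
Iteration 3:
  c_3 = (1.760000 + 1.970000)/2 = 1.865000
  f(c_3) = f(1.865000) = 0.024533
  f(a) × f(c) ≥ 0, new interval: [1.865000, 1.970000]
Iteration 4:
  c_4 = (1.865000 + 1.970000)/2 = 1.917500
  f(c_4) = f(1.917500) = -0.018252
  f(a) × f(c) < 0, new interval: [1.865000, 1.917500]
Iteration 5:
  c_5 = (1.865000 + 1.917500)/2 = 1.891250
  f(c_5) = f(1.891250) = 0.003468
  f(a) × f(c) ≥ 0, new interval: [1.891250, 1.917500]
Iteration 6:
  c_6 = (1.891250 + 1.917500)/2 = 1.904375
  f(c_6) = f(1.904375) = -0.007311
  f(a) × f(c) < 0, new interval: [1.891250, 1.904375]
Iteration 7:
  c_7 = (1.891250 + 1.904375)/2 = 1.897812
  f(c_7) = f(1.897812) = -0.001901
  f(a) × f(c) < 0, new interval: [1.891250, 1.897812]

After 7 iteration(s), the approximation is c_7 = 1.897812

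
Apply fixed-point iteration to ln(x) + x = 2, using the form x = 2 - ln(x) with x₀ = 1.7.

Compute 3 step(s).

Equation: ln(x) + x = 2
Fixed-point form: x = 2 - ln(x)
x₀ = 1.7

x_1 = g(1.700000) = 1.469372
x_2 = g(1.469372) = 1.615165
x_3 = g(1.615165) = 1.520563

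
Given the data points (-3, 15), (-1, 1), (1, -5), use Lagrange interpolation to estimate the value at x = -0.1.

Lagrange interpolation formula:
P(x) = Σ yᵢ × Lᵢ(x)
where Lᵢ(x) = Π_{j≠i} (x - xⱼ)/(xᵢ - xⱼ)

L_0(-0.1) = (-0.1 - (-1))/(-3 - (-1)) × (-0.1 - 1)/(-3 - 1) = -0.123750
L_1(-0.1) = (-0.1 - (-3))/(-1 - (-3)) × (-0.1 - 1)/(-1 - 1) = 0.797500
L_2(-0.1) = (-0.1 - (-3))/(1 - (-3)) × (-0.1 - (-1))/(1 - (-1)) = 0.326250

P(-0.1) = 15×L_0(-0.1) + 1×L_1(-0.1) + (-5)×L_2(-0.1)
P(-0.1) = -2.690000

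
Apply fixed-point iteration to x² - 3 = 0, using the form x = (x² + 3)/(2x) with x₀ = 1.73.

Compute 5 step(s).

Equation: x² - 3 = 0
Fixed-point form: x = (x² + 3)/(2x)
x₀ = 1.73

x_1 = g(1.730000) = 1.732052
x_2 = g(1.732052) = 1.732051
x_3 = g(1.732051) = 1.732051
x_4 = g(1.732051) = 1.732051
x_5 = g(1.732051) = 1.732051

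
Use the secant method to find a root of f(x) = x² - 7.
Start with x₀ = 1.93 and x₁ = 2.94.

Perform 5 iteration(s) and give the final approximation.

f(x) = x² - 7
x₀ = 1.93, x₁ = 2.94

Secant formula: x_{n+1} = x_n - f(x_n)(x_n - x_{n-1})/(f(x_n) - f(x_{n-1}))

Iteration 1:
  f(1.930000) = -3.275100
  f(2.940000) = 1.643600
  x_2 = 2.940000 - 1.643600×(2.940000 - 1.930000)/(1.643600 - (-3.275100))
       = 2.602505
Iteration 2:
  f(2.940000) = 1.643600
  f(2.602505) = -0.226967
  x_3 = 2.602505 - (-0.226967)×(2.602505 - 2.940000)/(-0.226967 - 1.643600)
       = 2.643455
Iteration 3:
  f(2.602505) = -0.226967
  f(2.643455) = -0.012144
  x_4 = 2.643455 - (-0.012144)×(2.643455 - 2.602505)/(-0.012144 - (-0.226967))
       = 2.645770
Iteration 4:
  f(2.643455) = -0.012144
  f(2.645770) = 0.000100
  x_5 = 2.645770 - 0.000100×(2.645770 - 2.643455)/(0.000100 - (-0.012144))
       = 2.645751
Iteration 5:
  f(2.645770) = 0.000100
  f(2.645751) = 0.000000
  x_6 = 2.645751 - 0.000000×(2.645751 - 2.645770)/(0.000000 - 0.000100)
       = 2.645751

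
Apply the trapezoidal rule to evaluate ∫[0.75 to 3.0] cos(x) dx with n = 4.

f(x) = cos(x)
a = 0.75, b = 3.0, n = 4
h = (b - a)/n = 0.562500

Trapezoidal rule: (h/2)[f(x₀) + 2f(x₁) + 2f(x₂) + ... + f(xₙ)]

x_0 = 0.7500, f(x_0) = 0.731689, coefficient = 1
x_1 = 1.3125, f(x_1) = 0.255434, coefficient = 2
x_2 = 1.8750, f(x_2) = -0.299534, coefficient = 2
x_3 = 2.4375, f(x_3) = -0.762199, coefficient = 2
x_4 = 3.0000, f(x_4) = -0.989992, coefficient = 1

I ≈ (0.562500/2) × -1.870902 = -0.526191
Exact value: -0.540519
Error: 0.014328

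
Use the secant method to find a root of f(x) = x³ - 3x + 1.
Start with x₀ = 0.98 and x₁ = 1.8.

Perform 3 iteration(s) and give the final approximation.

f(x) = x³ - 3x + 1
x₀ = 0.98, x₁ = 1.8

Secant formula: x_{n+1} = x_n - f(x_n)(x_n - x_{n-1})/(f(x_n) - f(x_{n-1}))

Iteration 1:
  f(0.980000) = -0.998808
  f(1.800000) = 1.432000
  x_2 = 1.800000 - 1.432000×(1.800000 - 0.980000)/(1.432000 - (-0.998808))
       = 1.316934
Iteration 2:
  f(1.800000) = 1.432000
  f(1.316934) = -0.666823
  x_3 = 1.316934 - (-0.666823)×(1.316934 - 1.800000)/(-0.666823 - 1.432000)
       = 1.470410
Iteration 3:
  f(1.316934) = -0.666823
  f(1.470410) = -0.232047
  x_4 = 1.470410 - (-0.232047)×(1.470410 - 1.316934)/(-0.232047 - (-0.666823))
       = 1.552323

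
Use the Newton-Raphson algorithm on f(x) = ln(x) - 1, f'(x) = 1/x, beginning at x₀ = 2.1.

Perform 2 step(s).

f(x) = ln(x) - 1
f'(x) = 1/x
x₀ = 2.1

Newton-Raphson formula: x_{n+1} = x_n - f(x_n)/f'(x_n)

Iteration 1:
  f(2.100000) = -0.258063
  f'(2.100000) = 0.476190
  x_1 = 2.100000 - (-0.258063)/0.476190 = 2.641932
Iteration 2:
  f(2.641932) = -0.028490
  f'(2.641932) = 0.378511
  x_2 = 2.641932 - (-0.028490)/0.378511 = 2.717199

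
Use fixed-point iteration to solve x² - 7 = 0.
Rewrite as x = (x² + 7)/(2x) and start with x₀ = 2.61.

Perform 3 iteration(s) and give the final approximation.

Equation: x² - 7 = 0
Fixed-point form: x = (x² + 7)/(2x)
x₀ = 2.61

x_1 = g(2.610000) = 2.645996
x_2 = g(2.645996) = 2.645751
x_3 = g(2.645751) = 2.645751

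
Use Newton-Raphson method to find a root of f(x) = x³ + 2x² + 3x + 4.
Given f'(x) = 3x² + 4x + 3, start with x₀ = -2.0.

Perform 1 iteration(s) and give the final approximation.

f(x) = x³ + 2x² + 3x + 4
f'(x) = 3x² + 4x + 3
x₀ = -2.0

Newton-Raphson formula: x_{n+1} = x_n - f(x_n)/f'(x_n)

Iteration 1:
  f(-2.000000) = -2.000000
  f'(-2.000000) = 7.000000
  x_1 = -2.000000 - (-2.000000)/7.000000 = -1.714286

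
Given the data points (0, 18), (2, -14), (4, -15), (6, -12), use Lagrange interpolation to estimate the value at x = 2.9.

Lagrange interpolation formula:
P(x) = Σ yᵢ × Lᵢ(x)
where Lᵢ(x) = Π_{j≠i} (x - xⱼ)/(xᵢ - xⱼ)

L_0(2.9) = (2.9 - 2)/(0 - 2) × (2.9 - 4)/(0 - 4) × (2.9 - 6)/(0 - 6) = -0.063938
L_1(2.9) = (2.9 - 0)/(2 - 0) × (2.9 - 4)/(2 - 4) × (2.9 - 6)/(2 - 6) = 0.618062
L_2(2.9) = (2.9 - 0)/(4 - 0) × (2.9 - 2)/(4 - 2) × (2.9 - 6)/(4 - 6) = 0.505687
L_3(2.9) = (2.9 - 0)/(6 - 0) × (2.9 - 2)/(6 - 2) × (2.9 - 4)/(6 - 4) = -0.059812

P(2.9) = 18×L_0(2.9) + (-14)×L_1(2.9) + (-15)×L_2(2.9) + (-12)×L_3(2.9)
P(2.9) = -16.671313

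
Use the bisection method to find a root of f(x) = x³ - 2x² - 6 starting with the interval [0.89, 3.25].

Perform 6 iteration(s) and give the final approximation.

f(x) = x³ - 2x² - 6
Initial interval: [0.89, 3.25]

Iteration 1:
  c_1 = (0.890000 + 3.250000)/2 = 2.070000
  f(c_1) = f(2.070000) = -5.700057
  f(a) × f(c) ≥ 0, new interval: [2.070000, 3.250000]
Iteration 2:
  c_2 = (2.070000 + 3.250000)/2 = 2.660000
  f(c_2) = f(2.660000) = -1.330104
  f(a) × f(c) ≥ 0, new interval: [2.660000, 3.250000]
Iteration 3:
  c_3 = (2.660000 + 3.250000)/2 = 2.955000
  f(c_3) = f(2.955000) = 2.339084
  f(a) × f(c) < 0, new interval: [2.660000, 2.955000]
Iteration 4:
  c_4 = (2.660000 + 2.955000)/2 = 2.807500
  f(c_4) = f(2.807500) = 0.364760
  f(a) × f(c) < 0, new interval: [2.660000, 2.807500]
Iteration 5:
  c_5 = (2.660000 + 2.807500)/2 = 2.733750
  f(c_5) = f(2.733750) = -0.516401
  f(a) × f(c) ≥ 0, new interval: [2.733750, 2.807500]
Iteration 6:
  c_6 = (2.733750 + 2.807500)/2 = 2.770625
  f(c_6) = f(2.770625) = -0.084403
  f(a) × f(c) ≥ 0, new interval: [2.770625, 2.807500]

After 6 iteration(s), the approximation is c_6 = 2.770625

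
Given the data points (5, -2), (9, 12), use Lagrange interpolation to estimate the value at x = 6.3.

Lagrange interpolation formula:
P(x) = Σ yᵢ × Lᵢ(x)
where Lᵢ(x) = Π_{j≠i} (x - xⱼ)/(xᵢ - xⱼ)

L_0(6.3) = (6.3 - 9)/(5 - 9) = 0.675000
L_1(6.3) = (6.3 - 5)/(9 - 5) = 0.325000

P(6.3) = (-2)×L_0(6.3) + 12×L_1(6.3)
P(6.3) = 2.550000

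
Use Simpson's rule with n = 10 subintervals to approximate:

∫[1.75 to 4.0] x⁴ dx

f(x) = x⁴
a = 1.75, b = 4.0, n = 10
h = (b - a)/n = 0.225000

Simpson's rule: (h/3)[f(x₀) + 4f(x₁) + 2f(x₂) + ... + f(xₙ)]

x_0 = 1.7500, f(x_0) = 9.378906, coefficient = 1
x_1 = 1.9750, f(x_1) = 15.214875, coefficient = 4
x_2 = 2.2000, f(x_2) = 23.425600, coefficient = 2
x_3 = 2.4250, f(x_3) = 34.581750, coefficient = 4
x_4 = 2.6500, f(x_4) = 49.315506, coefficient = 2
x_5 = 2.8750, f(x_5) = 68.320557, coefficient = 4
x_6 = 3.1000, f(x_6) = 92.352100, coefficient = 2
x_7 = 3.3250, f(x_7) = 122.226844, coefficient = 4
x_8 = 3.5500, f(x_8) = 158.823006, coefficient = 2
x_9 = 3.7750, f(x_9) = 203.080313, coefficient = 4
x_10 = 4.0000, f(x_10) = 256.000000, coefficient = 1

I ≈ (0.225000/3) × 2686.908689 = 201.518152
Exact value: 201.517383
Error: 0.000769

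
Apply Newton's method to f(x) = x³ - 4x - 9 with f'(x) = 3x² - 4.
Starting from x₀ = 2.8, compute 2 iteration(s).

f(x) = x³ - 4x - 9
f'(x) = 3x² - 4
x₀ = 2.8

Newton-Raphson formula: x_{n+1} = x_n - f(x_n)/f'(x_n)

Iteration 1:
  f(2.800000) = 1.752000
  f'(2.800000) = 19.520000
  x_1 = 2.800000 - 1.752000/19.520000 = 2.710246
Iteration 2:
  f(2.710246) = 0.066946
  f'(2.710246) = 18.036299
  x_2 = 2.710246 - 0.066946/18.036299 = 2.706534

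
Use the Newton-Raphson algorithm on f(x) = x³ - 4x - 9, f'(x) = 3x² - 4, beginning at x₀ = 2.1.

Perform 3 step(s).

f(x) = x³ - 4x - 9
f'(x) = 3x² - 4
x₀ = 2.1

Newton-Raphson formula: x_{n+1} = x_n - f(x_n)/f'(x_n)

Iteration 1:
  f(2.100000) = -8.139000
  f'(2.100000) = 9.230000
  x_1 = 2.100000 - (-8.139000)/9.230000 = 2.981798
Iteration 2:
  f(2.981798) = 5.584341
  f'(2.981798) = 22.673367
  x_2 = 2.981798 - 5.584341/22.673367 = 2.735503
Iteration 3:
  f(2.735503) = 0.527699
  f'(2.735503) = 18.448935
  x_3 = 2.735503 - 0.527699/18.448935 = 2.706900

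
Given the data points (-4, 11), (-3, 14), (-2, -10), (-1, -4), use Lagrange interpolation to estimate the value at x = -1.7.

Lagrange interpolation formula:
P(x) = Σ yᵢ × Lᵢ(x)
where Lᵢ(x) = Π_{j≠i} (x - xⱼ)/(xᵢ - xⱼ)

L_0(-1.7) = (-1.7 - (-3))/(-4 - (-3)) × (-1.7 - (-2))/(-4 - (-2)) × (-1.7 - (-1))/(-4 - (-1)) = 0.045500
L_1(-1.7) = (-1.7 - (-4))/(-3 - (-4)) × (-1.7 - (-2))/(-3 - (-2)) × (-1.7 - (-1))/(-3 - (-1)) = -0.241500
L_2(-1.7) = (-1.7 - (-4))/(-2 - (-4)) × (-1.7 - (-3))/(-2 - (-3)) × (-1.7 - (-1))/(-2 - (-1)) = 1.046500
L_3(-1.7) = (-1.7 - (-4))/(-1 - (-4)) × (-1.7 - (-3))/(-1 - (-3)) × (-1.7 - (-2))/(-1 - (-2)) = 0.149500

P(-1.7) = 11×L_0(-1.7) + 14×L_1(-1.7) + (-10)×L_2(-1.7) + (-4)×L_3(-1.7)
P(-1.7) = -13.943500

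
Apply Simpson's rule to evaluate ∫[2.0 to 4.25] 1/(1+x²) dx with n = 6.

f(x) = 1/(1+x²)
a = 2.0, b = 4.25, n = 6
h = (b - a)/n = 0.375000

Simpson's rule: (h/3)[f(x₀) + 4f(x₁) + 2f(x₂) + ... + f(xₙ)]

x_0 = 2.0000, f(x_0) = 0.200000, coefficient = 1
x_1 = 2.3750, f(x_1) = 0.150588, coefficient = 4
x_2 = 2.7500, f(x_2) = 0.116788, coefficient = 2
x_3 = 3.1250, f(x_3) = 0.092888, coefficient = 4
x_4 = 3.5000, f(x_4) = 0.075472, coefficient = 2
x_5 = 3.8750, f(x_5) = 0.062439, coefficient = 4
x_6 = 4.2500, f(x_6) = 0.052459, coefficient = 1

I ≈ (0.375000/3) × 1.860641 = 0.232580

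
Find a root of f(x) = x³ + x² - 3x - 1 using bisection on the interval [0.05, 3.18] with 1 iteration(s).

f(x) = x³ + x² - 3x - 1
Initial interval: [0.05, 3.18]

Iteration 1:
  c_1 = (0.050000 + 3.180000)/2 = 1.615000
  f(c_1) = f(1.615000) = 0.975508
  f(a) × f(c) < 0, new interval: [0.050000, 1.615000]

After 1 iteration(s), the approximation is c_1 = 1.615000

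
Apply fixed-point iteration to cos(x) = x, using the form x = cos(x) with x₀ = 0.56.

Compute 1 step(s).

Equation: cos(x) = x
Fixed-point form: x = cos(x)
x₀ = 0.56

x_1 = g(0.560000) = 0.847255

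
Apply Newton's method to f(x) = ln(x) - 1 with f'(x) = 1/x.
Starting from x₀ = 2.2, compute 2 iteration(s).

f(x) = ln(x) - 1
f'(x) = 1/x
x₀ = 2.2

Newton-Raphson formula: x_{n+1} = x_n - f(x_n)/f'(x_n)

Iteration 1:
  f(2.200000) = -0.211543
  f'(2.200000) = 0.454545
  x_1 = 2.200000 - (-0.211543)/0.454545 = 2.665394
Iteration 2:
  f(2.665394) = -0.019648
  f'(2.665394) = 0.375179
  x_2 = 2.665394 - (-0.019648)/0.375179 = 2.717764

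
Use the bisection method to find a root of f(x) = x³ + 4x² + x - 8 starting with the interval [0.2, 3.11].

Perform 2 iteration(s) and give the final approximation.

f(x) = x³ + 4x² + x - 8
Initial interval: [0.2, 3.11]

Iteration 1:
  c_1 = (0.200000 + 3.110000)/2 = 1.655000
  f(c_1) = f(1.655000) = 9.144186
  f(a) × f(c) < 0, new interval: [0.200000, 1.655000]
Iteration 2:
  c_2 = (0.200000 + 1.655000)/2 = 0.927500
  f(c_2) = f(0.927500) = -2.833587
  f(a) × f(c) ≥ 0, new interval: [0.927500, 1.655000]

After 2 iteration(s), the approximation is c_2 = 0.927500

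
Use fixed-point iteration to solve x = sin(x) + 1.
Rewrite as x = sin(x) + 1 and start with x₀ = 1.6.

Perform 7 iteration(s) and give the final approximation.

Equation: x = sin(x) + 1
Fixed-point form: x = sin(x) + 1
x₀ = 1.6

x_1 = g(1.600000) = 1.999574
x_2 = g(1.999574) = 1.909475
x_3 = g(1.909475) = 1.943195
x_4 = g(1.943195) = 1.931457
x_5 = g(1.931457) = 1.935664
x_6 = g(1.935664) = 1.934171
x_7 = g(1.934171) = 1.934703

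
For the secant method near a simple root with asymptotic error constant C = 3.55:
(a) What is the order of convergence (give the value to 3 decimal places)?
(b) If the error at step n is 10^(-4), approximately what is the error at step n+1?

(a) Secant method has superlinear convergence with order φ = (1+√5)/2 ≈ 1.618.
    This means |e_{n+1}| ≈ C|e_n|^1.618.

(b) With |e_n| = 10^(-4) and C = 3.55:
    |e_{n+1}| ≈ 3.55 × (10^(-4))^1.618 = 3.55 × 10^(-6.47)

(a) ≈ 1.618 (golden ratio); (b) |e_{n+1}| ≈ 1.197e-06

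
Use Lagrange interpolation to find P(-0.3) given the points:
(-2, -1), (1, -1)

Lagrange interpolation formula:
P(x) = Σ yᵢ × Lᵢ(x)
where Lᵢ(x) = Π_{j≠i} (x - xⱼ)/(xᵢ - xⱼ)

L_0(-0.3) = (-0.3 - 1)/(-2 - 1) = 0.433333
L_1(-0.3) = (-0.3 - (-2))/(1 - (-2)) = 0.566667

P(-0.3) = (-1)×L_0(-0.3) + (-1)×L_1(-0.3)
P(-0.3) = -1.000000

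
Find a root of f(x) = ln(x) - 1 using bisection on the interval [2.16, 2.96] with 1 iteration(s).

f(x) = ln(x) - 1
Initial interval: [2.16, 2.96]

Iteration 1:
  c_1 = (2.160000 + 2.960000)/2 = 2.560000
  f(c_1) = f(2.560000) = -0.059993
  f(a) × f(c) ≥ 0, new interval: [2.560000, 2.960000]

After 1 iteration(s), the approximation is c_1 = 2.560000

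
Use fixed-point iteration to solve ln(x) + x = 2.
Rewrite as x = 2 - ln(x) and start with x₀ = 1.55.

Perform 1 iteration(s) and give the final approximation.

Equation: ln(x) + x = 2
Fixed-point form: x = 2 - ln(x)
x₀ = 1.55

x_1 = g(1.550000) = 1.561745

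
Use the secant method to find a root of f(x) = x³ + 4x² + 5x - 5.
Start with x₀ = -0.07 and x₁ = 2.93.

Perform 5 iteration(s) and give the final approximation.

f(x) = x³ + 4x² + 5x - 5
x₀ = -0.07, x₁ = 2.93

Secant formula: x_{n+1} = x_n - f(x_n)(x_n - x_{n-1})/(f(x_n) - f(x_{n-1}))

Iteration 1:
  f(-0.070000) = -5.330743
  f(2.930000) = 69.143357
  x_2 = 2.930000 - 69.143357×(2.930000 - (-0.070000))/(69.143357 - (-5.330743))
       = 0.144735
Iteration 2:
  f(2.930000) = 69.143357
  f(0.144735) = -4.189497
  x_3 = 0.144735 - (-4.189497)×(0.144735 - 2.930000)/(-4.189497 - 69.143357)
       = 0.303857
Iteration 3:
  f(0.144735) = -4.189497
  f(0.303857) = -3.083342
  x_4 = 0.303857 - (-3.083342)×(0.303857 - 0.144735)/(-3.083342 - (-4.189497))
       = 0.747400
Iteration 4:
  f(0.303857) = -3.083342
  f(0.747400) = 1.388926
  x_5 = 0.747400 - 1.388926×(0.747400 - 0.303857)/(1.388926 - (-3.083342))
       = 0.609651
Iteration 5:
  f(0.747400) = 1.388926
  f(0.609651) = -0.238452
  x_6 = 0.609651 - (-0.238452)×(0.609651 - 0.747400)/(-0.238452 - 1.388926)
       = 0.629835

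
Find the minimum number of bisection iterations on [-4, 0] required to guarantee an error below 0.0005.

We need (b-a)/2^n ≤ 0.0005
(0 - (-4))/2^n ≤ 0.0005
4/2^n ≤ 0.0005
2^n ≥ 8000
n ≥ log₂(8000) = 12.97
n ≥ 13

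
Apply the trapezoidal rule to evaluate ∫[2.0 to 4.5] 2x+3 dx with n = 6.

f(x) = 2x+3
a = 2.0, b = 4.5, n = 6
h = (b - a)/n = 0.416667

Trapezoidal rule: (h/2)[f(x₀) + 2f(x₁) + 2f(x₂) + ... + f(xₙ)]

x_0 = 2.0000, f(x_0) = 7.000000, coefficient = 1
x_1 = 2.4167, f(x_1) = 7.833333, coefficient = 2
x_2 = 2.8333, f(x_2) = 8.666667, coefficient = 2
x_3 = 3.2500, f(x_3) = 9.500000, coefficient = 2
x_4 = 3.6667, f(x_4) = 10.333333, coefficient = 2
x_5 = 4.0833, f(x_5) = 11.166667, coefficient = 2
x_6 = 4.5000, f(x_6) = 12.000000, coefficient = 1

I ≈ (0.416667/2) × 114.000000 = 23.750000
Exact value: 23.750000
Error: 0.000000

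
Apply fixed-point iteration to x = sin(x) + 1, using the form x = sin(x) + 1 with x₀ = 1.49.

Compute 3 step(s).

Equation: x = sin(x) + 1
Fixed-point form: x = sin(x) + 1
x₀ = 1.49

x_1 = g(1.490000) = 1.996738
x_2 = g(1.996738) = 1.910650
x_3 = g(1.910650) = 1.942803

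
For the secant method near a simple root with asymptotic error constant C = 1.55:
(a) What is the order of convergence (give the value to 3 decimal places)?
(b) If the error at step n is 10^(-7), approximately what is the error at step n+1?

(a) Secant method has superlinear convergence with order φ = (1+√5)/2 ≈ 1.618.
    This means |e_{n+1}| ≈ C|e_n|^1.618.

(b) With |e_n| = 10^(-7) and C = 1.55:
    |e_{n+1}| ≈ 1.55 × (10^(-7))^1.618 = 1.55 × 10^(-11.33)

(a) ≈ 1.618 (golden ratio); (b) |e_{n+1}| ≈ 7.313e-12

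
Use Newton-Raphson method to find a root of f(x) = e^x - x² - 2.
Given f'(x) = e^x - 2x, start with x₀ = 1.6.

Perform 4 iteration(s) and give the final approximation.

f(x) = e^x - x² - 2
f'(x) = e^x - 2x
x₀ = 1.6

Newton-Raphson formula: x_{n+1} = x_n - f(x_n)/f'(x_n)

Iteration 1:
  f(1.600000) = 0.393032
  f'(1.600000) = 1.753032
  x_1 = 1.600000 - 0.393032/1.753032 = 1.375799
Iteration 2:
  f(1.375799) = 0.065415
  f'(1.375799) = 1.206639
  x_2 = 1.375799 - 0.065415/1.206639 = 1.321586
Iteration 3:
  f(1.321586) = 0.002774
  f'(1.321586) = 1.106192
  x_3 = 1.321586 - 0.002774/1.106192 = 1.319079
Iteration 4:
  f(1.319079) = 0.000005
  f'(1.319079) = 1.101817
  x_4 = 1.319079 - 0.000005/1.101817 = 1.319074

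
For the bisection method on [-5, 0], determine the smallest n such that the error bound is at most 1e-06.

We need (b-a)/2^n ≤ 1e-06
(0 - (-5))/2^n ≤ 1e-06
5/2^n ≤ 1e-06
2^n ≥ 5000000
n ≥ log₂(5000000) = 22.25
n ≥ 23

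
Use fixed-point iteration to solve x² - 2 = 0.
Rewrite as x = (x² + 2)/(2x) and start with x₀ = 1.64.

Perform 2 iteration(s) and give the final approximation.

Equation: x² - 2 = 0
Fixed-point form: x = (x² + 2)/(2x)
x₀ = 1.64

x_1 = g(1.640000) = 1.429756
x_2 = g(1.429756) = 1.414298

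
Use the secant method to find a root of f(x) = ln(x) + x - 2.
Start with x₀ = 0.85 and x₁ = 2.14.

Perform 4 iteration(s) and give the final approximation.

f(x) = ln(x) + x - 2
x₀ = 0.85, x₁ = 2.14

Secant formula: x_{n+1} = x_n - f(x_n)(x_n - x_{n-1})/(f(x_n) - f(x_{n-1}))

Iteration 1:
  f(0.850000) = -1.312519
  f(2.140000) = 0.900806
  x_2 = 2.140000 - 0.900806×(2.140000 - 0.850000)/(0.900806 - (-1.312519))
       = 1.614980
Iteration 2:
  f(2.140000) = 0.900806
  f(1.614980) = 0.094303
  x_3 = 1.614980 - 0.094303×(1.614980 - 2.140000)/(0.094303 - 0.900806)
       = 1.553591
Iteration 3:
  f(1.614980) = 0.094303
  f(1.553591) = -0.005841
  x_4 = 1.553591 - (-0.005841)×(1.553591 - 1.614980)/(-0.005841 - 0.094303)
       = 1.557171
Iteration 4:
  f(1.553591) = -0.005841
  f(1.557171) = 0.000042
  x_5 = 1.557171 - 0.000042×(1.557171 - 1.553591)/(0.000042 - (-0.005841))
       = 1.557146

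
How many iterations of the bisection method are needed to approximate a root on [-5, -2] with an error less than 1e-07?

We need (b-a)/2^n ≤ 1e-07
(-2 - (-5))/2^n ≤ 1e-07
3/2^n ≤ 1e-07
2^n ≥ 30000000
n ≥ log₂(30000000) = 24.84
n ≥ 25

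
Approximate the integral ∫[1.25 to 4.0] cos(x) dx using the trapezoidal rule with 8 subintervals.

f(x) = cos(x)
a = 1.25, b = 4.0, n = 8
h = (b - a)/n = 0.343750

Trapezoidal rule: (h/2)[f(x₀) + 2f(x₁) + 2f(x₂) + ... + f(xₙ)]

x_0 = 1.2500, f(x_0) = 0.315322, coefficient = 1
x_1 = 1.5938, f(x_1) = -0.022952, coefficient = 2
x_2 = 1.9375, f(x_2) = -0.358540, coefficient = 2
x_3 = 2.2812, f(x_3) = -0.652178, coefficient = 2
x_4 = 2.6250, f(x_4) = -0.869507, coefficient = 2
x_5 = 2.9688, f(x_5) = -0.985100, coefficient = 2
x_6 = 3.3125, f(x_6) = -0.985431, coefficient = 2
x_7 = 3.6562, f(x_7) = -0.870461, coefficient = 2
x_8 = 4.0000, f(x_8) = -0.653644, coefficient = 1

I ≈ (0.343750/2) × -9.826659 = -1.688957
Exact value: -1.705787
Error: 0.016830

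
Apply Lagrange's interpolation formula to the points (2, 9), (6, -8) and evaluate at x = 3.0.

Lagrange interpolation formula:
P(x) = Σ yᵢ × Lᵢ(x)
where Lᵢ(x) = Π_{j≠i} (x - xⱼ)/(xᵢ - xⱼ)

L_0(3.0) = (3.0 - 6)/(2 - 6) = 0.750000
L_1(3.0) = (3.0 - 2)/(6 - 2) = 0.250000

P(3.0) = 9×L_0(3.0) + (-8)×L_1(3.0)
P(3.0) = 4.750000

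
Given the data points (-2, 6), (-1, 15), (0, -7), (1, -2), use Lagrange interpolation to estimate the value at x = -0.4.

Lagrange interpolation formula:
P(x) = Σ yᵢ × Lᵢ(x)
where Lᵢ(x) = Π_{j≠i} (x - xⱼ)/(xᵢ - xⱼ)

L_0(-0.4) = (-0.4 - (-1))/(-2 - (-1)) × (-0.4 - 0)/(-2 - 0) × (-0.4 - 1)/(-2 - 1) = -0.056000
L_1(-0.4) = (-0.4 - (-2))/(-1 - (-2)) × (-0.4 - 0)/(-1 - 0) × (-0.4 - 1)/(-1 - 1) = 0.448000
L_2(-0.4) = (-0.4 - (-2))/(0 - (-2)) × (-0.4 - (-1))/(0 - (-1)) × (-0.4 - 1)/(0 - 1) = 0.672000
L_3(-0.4) = (-0.4 - (-2))/(1 - (-2)) × (-0.4 - (-1))/(1 - (-1)) × (-0.4 - 0)/(1 - 0) = -0.064000

P(-0.4) = 6×L_0(-0.4) + 15×L_1(-0.4) + (-7)×L_2(-0.4) + (-2)×L_3(-0.4)
P(-0.4) = 1.808000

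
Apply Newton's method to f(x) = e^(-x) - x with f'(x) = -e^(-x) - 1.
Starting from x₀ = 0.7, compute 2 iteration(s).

f(x) = e^(-x) - x
f'(x) = -e^(-x) - 1
x₀ = 0.7

Newton-Raphson formula: x_{n+1} = x_n - f(x_n)/f'(x_n)

Iteration 1:
  f(0.700000) = -0.203415
  f'(0.700000) = -1.496585
  x_1 = 0.700000 - (-0.203415)/(-1.496585) = 0.564081
Iteration 2:
  f(0.564081) = 0.004802
  f'(0.564081) = -1.568883
  x_2 = 0.564081 - 0.004802/(-1.568883) = 0.567142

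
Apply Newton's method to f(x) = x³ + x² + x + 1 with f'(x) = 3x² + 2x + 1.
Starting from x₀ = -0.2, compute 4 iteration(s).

f(x) = x³ + x² + x + 1
f'(x) = 3x² + 2x + 1
x₀ = -0.2

Newton-Raphson formula: x_{n+1} = x_n - f(x_n)/f'(x_n)

Iteration 1:
  f(-0.200000) = 0.832000
  f'(-0.200000) = 0.720000
  x_1 = -0.200000 - 0.832000/0.720000 = -1.355556
Iteration 2:
  f(-1.355556) = -1.008900
  f'(-1.355556) = 3.801481
  x_2 = -1.355556 - (-1.008900)/3.801481 = -1.090159
Iteration 3:
  f(-1.090159) = -0.197308
  f'(-1.090159) = 2.385022
  x_3 = -1.090159 - (-0.197308)/2.385022 = -1.007431
Iteration 4:
  f(-1.007431) = -0.014973
  f'(-1.007431) = 2.029890
  x_4 = -1.007431 - (-0.014973)/2.029890 = -1.000055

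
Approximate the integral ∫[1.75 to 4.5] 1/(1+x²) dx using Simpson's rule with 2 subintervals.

f(x) = 1/(1+x²)
a = 1.75, b = 4.5, n = 2
h = (b - a)/n = 1.375000

Simpson's rule: (h/3)[f(x₀) + 4f(x₁) + 2f(x₂) + ... + f(xₙ)]

x_0 = 1.7500, f(x_0) = 0.246154, coefficient = 1
x_1 = 3.1250, f(x_1) = 0.092888, coefficient = 4
x_2 = 4.5000, f(x_2) = 0.047059, coefficient = 1

I ≈ (1.375000/3) × 0.664766 = 0.304684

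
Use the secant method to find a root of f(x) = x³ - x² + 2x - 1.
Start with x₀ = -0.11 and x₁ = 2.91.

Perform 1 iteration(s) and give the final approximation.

f(x) = x³ - x² + 2x - 1
x₀ = -0.11, x₁ = 2.91

Secant formula: x_{n+1} = x_n - f(x_n)(x_n - x_{n-1})/(f(x_n) - f(x_{n-1}))

Iteration 1:
  f(-0.110000) = -1.233431
  f(2.910000) = 20.994071
  x_2 = 2.910000 - 20.994071×(2.910000 - (-0.110000))/(20.994071 - (-1.233431))
       = 0.057583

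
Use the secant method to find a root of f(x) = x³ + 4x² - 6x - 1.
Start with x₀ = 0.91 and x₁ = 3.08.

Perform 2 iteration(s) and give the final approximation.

f(x) = x³ + 4x² - 6x - 1
x₀ = 0.91, x₁ = 3.08

Secant formula: x_{n+1} = x_n - f(x_n)(x_n - x_{n-1})/(f(x_n) - f(x_{n-1}))

Iteration 1:
  f(0.910000) = -2.394029
  f(3.080000) = 47.683712
  x_2 = 3.080000 - 47.683712×(3.080000 - 0.910000)/(47.683712 - (-2.394029))
       = 1.013740
Iteration 2:
  f(3.080000) = 47.683712
  f(1.013740) = -1.929978
  x_3 = 1.013740 - (-1.929978)×(1.013740 - 3.080000)/(-1.929978 - 47.683712)
       = 1.094117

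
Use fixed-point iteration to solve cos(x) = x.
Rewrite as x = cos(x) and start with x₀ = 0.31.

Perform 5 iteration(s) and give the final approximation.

Equation: cos(x) = x
Fixed-point form: x = cos(x)
x₀ = 0.31

x_1 = g(0.310000) = 0.952334
x_2 = g(0.952334) = 0.579783
x_3 = g(0.579783) = 0.836581
x_4 = g(0.836581) = 0.670005
x_5 = g(0.670005) = 0.783819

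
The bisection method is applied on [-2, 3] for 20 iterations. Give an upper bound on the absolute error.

Bisection error bound: |error| ≤ (b-a)/2^n
|error| ≤ (3 - (-2))/2^20 = 5/2^20
|error| ≤ 0.0000047684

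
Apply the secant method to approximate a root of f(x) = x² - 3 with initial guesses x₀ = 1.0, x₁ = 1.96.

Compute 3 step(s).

f(x) = x² - 3
x₀ = 1.0, x₁ = 1.96

Secant formula: x_{n+1} = x_n - f(x_n)(x_n - x_{n-1})/(f(x_n) - f(x_{n-1}))

Iteration 1:
  f(1.000000) = -2.000000
  f(1.960000) = 0.841600
  x_2 = 1.960000 - 0.841600×(1.960000 - 1.000000)/(0.841600 - (-2.000000))
       = 1.675676
Iteration 2:
  f(1.960000) = 0.841600
  f(1.675676) = -0.192111
  x_3 = 1.675676 - (-0.192111)×(1.675676 - 1.960000)/(-0.192111 - 0.841600)
       = 1.728516
Iteration 3:
  f(1.675676) = -0.192111
  f(1.728516) = -0.012232
  x_4 = 1.728516 - (-0.012232)×(1.728516 - 1.675676)/(-0.012232 - (-0.192111))
       = 1.732109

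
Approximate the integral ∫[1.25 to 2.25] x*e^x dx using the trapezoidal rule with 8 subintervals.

f(x) = x*e^x
a = 1.25, b = 2.25, n = 8
h = (b - a)/n = 0.125000

Trapezoidal rule: (h/2)[f(x₀) + 2f(x₁) + 2f(x₂) + ... + f(xₙ)]

x_0 = 1.2500, f(x_0) = 4.362929, coefficient = 1
x_1 = 1.3750, f(x_1) = 5.438230, coefficient = 2
x_2 = 1.5000, f(x_2) = 6.722534, coefficient = 2
x_3 = 1.6250, f(x_3) = 8.252431, coefficient = 2
x_4 = 1.7500, f(x_4) = 10.070555, coefficient = 2
x_5 = 1.8750, f(x_5) = 12.226536, coefficient = 2
x_6 = 2.0000, f(x_6) = 14.778112, coefficient = 2
x_7 = 2.1250, f(x_7) = 17.792407, coefficient = 2
x_8 = 2.2500, f(x_8) = 21.347406, coefficient = 1

I ≈ (0.125000/2) × 176.271944 = 11.016997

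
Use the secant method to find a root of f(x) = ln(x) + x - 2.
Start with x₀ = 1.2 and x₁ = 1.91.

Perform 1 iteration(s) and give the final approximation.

f(x) = ln(x) + x - 2
x₀ = 1.2, x₁ = 1.91

Secant formula: x_{n+1} = x_n - f(x_n)(x_n - x_{n-1})/(f(x_n) - f(x_{n-1}))

Iteration 1:
  f(1.200000) = -0.617678
  f(1.910000) = 0.557103
  x_2 = 1.910000 - 0.557103×(1.910000 - 1.200000)/(0.557103 - (-0.617678))
       = 1.573305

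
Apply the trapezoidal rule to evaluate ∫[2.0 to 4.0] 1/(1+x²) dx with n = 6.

f(x) = 1/(1+x²)
a = 2.0, b = 4.0, n = 6
h = (b - a)/n = 0.333333

Trapezoidal rule: (h/2)[f(x₀) + 2f(x₁) + 2f(x₂) + ... + f(xₙ)]

x_0 = 2.0000, f(x_0) = 0.200000, coefficient = 1
x_1 = 2.3333, f(x_1) = 0.155172, coefficient = 2
x_2 = 2.6667, f(x_2) = 0.123288, coefficient = 2
x_3 = 3.0000, f(x_3) = 0.100000, coefficient = 2
x_4 = 3.3333, f(x_4) = 0.082569, coefficient = 2
x_5 = 3.6667, f(x_5) = 0.069231, coefficient = 2
x_6 = 4.0000, f(x_6) = 0.058824, coefficient = 1

I ≈ (0.333333/2) × 1.319343 = 0.219890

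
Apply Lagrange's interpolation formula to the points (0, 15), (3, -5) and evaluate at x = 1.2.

Lagrange interpolation formula:
P(x) = Σ yᵢ × Lᵢ(x)
where Lᵢ(x) = Π_{j≠i} (x - xⱼ)/(xᵢ - xⱼ)

L_0(1.2) = (1.2 - 3)/(0 - 3) = 0.600000
L_1(1.2) = (1.2 - 0)/(3 - 0) = 0.400000

P(1.2) = 15×L_0(1.2) + (-5)×L_1(1.2)
P(1.2) = 7.000000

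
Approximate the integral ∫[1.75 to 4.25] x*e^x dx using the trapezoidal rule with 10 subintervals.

f(x) = x*e^x
a = 1.75, b = 4.25, n = 10
h = (b - a)/n = 0.250000

Trapezoidal rule: (h/2)[f(x₀) + 2f(x₁) + 2f(x₂) + ... + f(xₙ)]

x_0 = 1.7500, f(x_0) = 10.070555, coefficient = 1
x_1 = 2.0000, f(x_1) = 14.778112, coefficient = 2
x_2 = 2.2500, f(x_2) = 21.347406, coefficient = 2
x_3 = 2.5000, f(x_3) = 30.456235, coefficient = 2
x_4 = 2.7500, f(x_4) = 43.017238, coefficient = 2
x_5 = 3.0000, f(x_5) = 60.256611, coefficient = 2
x_6 = 3.2500, f(x_6) = 83.818605, coefficient = 2
x_7 = 3.5000, f(x_7) = 115.904082, coefficient = 2
x_8 = 3.7500, f(x_8) = 159.454058, coefficient = 2
x_9 = 4.0000, f(x_9) = 218.392600, coefficient = 2
x_10 = 4.2500, f(x_10) = 297.948002, coefficient = 1

I ≈ (0.250000/2) × 1802.868448 = 225.358556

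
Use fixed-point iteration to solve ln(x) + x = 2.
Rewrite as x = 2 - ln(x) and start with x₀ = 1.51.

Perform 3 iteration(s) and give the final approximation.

Equation: ln(x) + x = 2
Fixed-point form: x = 2 - ln(x)
x₀ = 1.51

x_1 = g(1.510000) = 1.587890
x_2 = g(1.587890) = 1.537594
x_3 = g(1.537594) = 1.569781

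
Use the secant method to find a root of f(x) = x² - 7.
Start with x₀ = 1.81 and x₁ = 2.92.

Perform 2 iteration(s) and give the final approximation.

f(x) = x² - 7
x₀ = 1.81, x₁ = 2.92

Secant formula: x_{n+1} = x_n - f(x_n)(x_n - x_{n-1})/(f(x_n) - f(x_{n-1}))

Iteration 1:
  f(1.810000) = -3.723900
  f(2.920000) = 1.526400
  x_2 = 2.920000 - 1.526400×(2.920000 - 1.810000)/(1.526400 - (-3.723900))
       = 2.597294
Iteration 2:
  f(2.920000) = 1.526400
  f(2.597294) = -0.254065
  x_3 = 2.597294 - (-0.254065)×(2.597294 - 2.920000)/(-0.254065 - 1.526400)
       = 2.643343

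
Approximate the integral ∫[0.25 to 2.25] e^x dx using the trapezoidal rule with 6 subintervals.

f(x) = e^x
a = 0.25, b = 2.25, n = 6
h = (b - a)/n = 0.333333

Trapezoidal rule: (h/2)[f(x₀) + 2f(x₁) + 2f(x₂) + ... + f(xₙ)]

x_0 = 0.2500, f(x_0) = 1.284025, coefficient = 1
x_1 = 0.5833, f(x_1) = 1.792002, coefficient = 2
x_2 = 0.9167, f(x_2) = 2.500940, coefficient = 2
x_3 = 1.2500, f(x_3) = 3.490343, coefficient = 2
x_4 = 1.5833, f(x_4) = 4.871166, coefficient = 2
x_5 = 1.9167, f(x_5) = 6.798260, coefficient = 2
x_6 = 2.2500, f(x_6) = 9.487736, coefficient = 1

I ≈ (0.333333/2) × 49.677182 = 8.279530
Exact value: 8.203710
Error: 0.075820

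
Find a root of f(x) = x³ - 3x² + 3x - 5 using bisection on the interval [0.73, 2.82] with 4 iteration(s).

f(x) = x³ - 3x² + 3x - 5
Initial interval: [0.73, 2.82]

Iteration 1:
  c_1 = (0.730000 + 2.820000)/2 = 1.775000
  f(c_1) = f(1.775000) = -3.534516
  f(a) × f(c) ≥ 0, new interval: [1.775000, 2.820000]
Iteration 2:
  c_2 = (1.775000 + 2.820000)/2 = 2.297500
  f(c_2) = f(2.297500) = -1.815651
  f(a) × f(c) ≥ 0, new interval: [2.297500, 2.820000]
Iteration 3:
  c_3 = (2.297500 + 2.820000)/2 = 2.558750
  f(c_3) = f(2.558750) = -0.212703
  f(a) × f(c) ≥ 0, new interval: [2.558750, 2.820000]
Iteration 4:
  c_4 = (2.558750 + 2.820000)/2 = 2.689375
  f(c_4) = f(2.689375) = 0.821456
  f(a) × f(c) < 0, new interval: [2.558750, 2.689375]

After 4 iteration(s), the approximation is c_4 = 2.689375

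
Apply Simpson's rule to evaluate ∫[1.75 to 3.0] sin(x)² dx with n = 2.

f(x) = sin(x)²
a = 1.75, b = 3.0, n = 2
h = (b - a)/n = 0.625000

Simpson's rule: (h/3)[f(x₀) + 4f(x₁) + 2f(x₂) + ... + f(xₙ)]

x_0 = 1.7500, f(x_0) = 0.968228, coefficient = 1
x_1 = 2.3750, f(x_1) = 0.481199, coefficient = 4
x_2 = 3.0000, f(x_2) = 0.019915, coefficient = 1

I ≈ (0.625000/3) × 2.912939 = 0.606862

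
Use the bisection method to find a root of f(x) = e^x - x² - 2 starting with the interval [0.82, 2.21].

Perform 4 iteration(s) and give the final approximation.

f(x) = e^x - x² - 2
Initial interval: [0.82, 2.21]

Iteration 1:
  c_1 = (0.820000 + 2.210000)/2 = 1.515000
  f(c_1) = f(1.515000) = 0.254196
  f(a) × f(c) < 0, new interval: [0.820000, 1.515000]
Iteration 2:
  c_2 = (0.820000 + 1.515000)/2 = 1.167500
  f(c_2) = f(1.167500) = -0.149109
  f(a) × f(c) ≥ 0, new interval: [1.167500, 1.515000]
Iteration 3:
  c_3 = (1.167500 + 1.515000)/2 = 1.341250
  f(c_3) = f(1.341250) = 0.024869
  f(a) × f(c) < 0, new interval: [1.167500, 1.341250]
Iteration 4:
  c_4 = (1.167500 + 1.341250)/2 = 1.254375
  f(c_4) = f(1.254375) = -0.067810
  f(a) × f(c) ≥ 0, new interval: [1.254375, 1.341250]

After 4 iteration(s), the approximation is c_4 = 1.254375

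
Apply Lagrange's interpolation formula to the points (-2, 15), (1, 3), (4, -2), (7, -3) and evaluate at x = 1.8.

Lagrange interpolation formula:
P(x) = Σ yᵢ × Lᵢ(x)
where Lᵢ(x) = Π_{j≠i} (x - xⱼ)/(xᵢ - xⱼ)

L_0(1.8) = (1.8 - 1)/(-2 - 1) × (1.8 - 4)/(-2 - 4) × (1.8 - 7)/(-2 - 7) = -0.056494
L_1(1.8) = (1.8 - (-2))/(1 - (-2)) × (1.8 - 4)/(1 - 4) × (1.8 - 7)/(1 - 7) = 0.805037
L_2(1.8) = (1.8 - (-2))/(4 - (-2)) × (1.8 - 1)/(4 - 1) × (1.8 - 7)/(4 - 7) = 0.292741
L_3(1.8) = (1.8 - (-2))/(7 - (-2)) × (1.8 - 1)/(7 - 1) × (1.8 - 4)/(7 - 4) = -0.041284

P(1.8) = 15×L_0(1.8) + 3×L_1(1.8) + (-2)×L_2(1.8) + (-3)×L_3(1.8)
P(1.8) = 1.106074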